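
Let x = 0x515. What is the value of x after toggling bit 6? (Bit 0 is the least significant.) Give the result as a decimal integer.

1365

x = 10100010101
bit 6 is currently 0; toggle it via x ^ (1 << 6) = x ^ 64
→ 10101010101 = 1365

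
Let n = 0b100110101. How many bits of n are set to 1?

n = 100110101
Count the 1s: 1 + 1 + 1 + 1 + 1 = 5

5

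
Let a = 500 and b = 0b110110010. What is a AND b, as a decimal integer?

500 = 111110100
b = 110110010
AND → 110110000 = 432

432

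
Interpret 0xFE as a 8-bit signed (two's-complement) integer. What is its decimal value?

pattern = 11111110 (MSB is 1 ⇒ negative)
Invert: 00000001, add 1 → 00000010 = 2, so the value is -2.
(Equivalently: 254 - 2^8 = 254 - 256 = -2.)

-2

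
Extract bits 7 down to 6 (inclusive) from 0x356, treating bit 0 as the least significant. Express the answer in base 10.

v = 001101010110
Shift right by 6: 001101
Mask low 2 bits: 01 = 1

1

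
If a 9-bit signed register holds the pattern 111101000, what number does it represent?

-24

pattern = 111101000 (MSB is 1 ⇒ negative)
Invert: 000010111, add 1 → 000011000 = 24, so the value is -24.
(Equivalently: 488 - 2^9 = 488 - 512 = -24.)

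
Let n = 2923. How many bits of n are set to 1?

8

2923 = 101101101011
Count the 1s: 1 + 1 + 1 + 1 + 1 + 1 + 1 + 1 = 8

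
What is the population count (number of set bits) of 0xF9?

0xF9 = 11111001
Count the 1s: 1 + 1 + 1 + 1 + 1 + 1 = 6

6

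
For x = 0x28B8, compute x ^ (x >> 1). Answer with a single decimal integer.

15588

x = 10100010111000 = 10424
x>>1 = 01010001011100
XOR  = 11110011100100 = 15588
(x ^ (x >> 1) gives the standard binary-reflected Gray code of x.)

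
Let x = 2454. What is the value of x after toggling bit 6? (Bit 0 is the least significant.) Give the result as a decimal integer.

x = 100110010110
bit 6 is currently 0; toggle it via x ^ (1 << 6) = x ^ 64
→ 100111010110 = 2518

2518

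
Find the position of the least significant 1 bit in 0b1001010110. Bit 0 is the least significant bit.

0b1001010110 = 1001010110
Trailing zeros: 1, so the lowest set bit is bit 1 (value 2).

1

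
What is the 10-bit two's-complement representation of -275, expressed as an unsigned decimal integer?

275 in 10 bits: 0100010011
Invert: 1011101100
Add 1:  1011101101 = 749
(Check: 2^10 - 275 = 1024 - 275 = 749.)

749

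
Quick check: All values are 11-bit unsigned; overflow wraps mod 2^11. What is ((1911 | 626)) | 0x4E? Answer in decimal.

1911 = 11101110111
626 = 01001110010
→ | → 11101110111 = 1911
0x4E = 00001001110
→ | → 11101111111 = 1919

1919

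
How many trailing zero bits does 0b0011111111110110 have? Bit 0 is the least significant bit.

1

0b0011111111110110 = 11111111110110
Trailing zeros: 1, so the lowest set bit is bit 1 (value 2).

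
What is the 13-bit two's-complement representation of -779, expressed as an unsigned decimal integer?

779 in 13 bits: 0001100001011
Invert: 1110011110100
Add 1:  1110011110101 = 7413
(Check: 2^13 - 779 = 8192 - 779 = 7413.)

7413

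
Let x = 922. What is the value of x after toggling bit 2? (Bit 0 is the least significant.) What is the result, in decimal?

x = 001110011010
bit 2 is currently 0; toggle it via x ^ (1 << 2) = x ^ 4
→ 001110011110 = 926

926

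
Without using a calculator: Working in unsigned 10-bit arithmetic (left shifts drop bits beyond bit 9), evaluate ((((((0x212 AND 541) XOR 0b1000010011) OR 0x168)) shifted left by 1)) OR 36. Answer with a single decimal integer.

0x212 = 1000010010
541 = 1000011101
→ AND → 1000010000 = 528
0b1000010011 = 1000010011
→ XOR → 0000000011 = 3
0x168 = 0101101000
→ OR → 0101101011 = 363
→ shifted left by 1 (mod 2^10) → 1011010110 = 726
36 = 0000100100
→ OR → 1011110110 = 758

758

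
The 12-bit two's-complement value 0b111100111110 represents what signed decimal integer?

pattern = 111100111110 (MSB is 1 ⇒ negative)
Invert: 000011000001, add 1 → 000011000010 = 194, so the value is -194.
(Equivalently: 3902 - 2^12 = 3902 - 4096 = -194.)

-194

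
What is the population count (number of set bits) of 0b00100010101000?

4

n = 100010101000
Count the 1s: 1 + 1 + 1 + 1 = 4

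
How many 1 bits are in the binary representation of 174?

174 = 10101110
Count the 1s: 1 + 1 + 1 + 1 + 1 = 5

5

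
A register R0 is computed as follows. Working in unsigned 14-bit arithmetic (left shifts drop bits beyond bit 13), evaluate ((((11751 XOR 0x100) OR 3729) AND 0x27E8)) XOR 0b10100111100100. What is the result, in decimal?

3844

11751 = 10110111100111
0x100 = 00000100000000
→ XOR → 10110011100111 = 11495
3729 = 00111010010001
→ OR → 10111011110111 = 12023
0x27E8 = 10011111101000
→ AND → 10011011100000 = 9952
0b10100111100100 = 10100111100100
→ XOR → 00111100000100 = 3844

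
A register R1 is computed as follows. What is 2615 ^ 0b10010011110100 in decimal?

11971

2615 = 00101000110111
b = 10010011110100
XOR → 10111011000011 = 11971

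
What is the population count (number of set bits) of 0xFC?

0xFC = 11111100
Count the 1s: 1 + 1 + 1 + 1 + 1 + 1 = 6

6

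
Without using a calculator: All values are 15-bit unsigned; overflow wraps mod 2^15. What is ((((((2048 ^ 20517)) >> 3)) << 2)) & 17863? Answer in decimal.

1024

2048 = 000100000000000
20517 = 101000000100101
→ ^ → 101100000100101 = 22565
→ >> 3 → 000101100000100 = 2820
→ << 2 (mod 2^15) → 010110000010000 = 11280
17863 = 100010111000111
→ & → 000010000000000 = 1024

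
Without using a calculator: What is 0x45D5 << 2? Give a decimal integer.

71508

0x45D5 = 00100010111010101
shift left by 2 → 10001011101010100 = 71508
(equivalently, 17877 × 2^2 = 17877 × 4)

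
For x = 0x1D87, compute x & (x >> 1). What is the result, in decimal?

3203

x = 1110110000111 = 7559
x>>1 = 0111011000011
AND  = 0110010000011 = 3203
(x & (x >> 1) has a 1 wherever x has two consecutive 1 bits.)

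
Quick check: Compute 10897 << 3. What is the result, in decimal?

10897 = 00010101010010001
shift left by 3 → 10101010010001000 = 87176
(equivalently, 10897 × 2^3 = 10897 × 8)

87176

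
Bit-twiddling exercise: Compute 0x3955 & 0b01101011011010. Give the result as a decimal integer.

6224

0x3955 = 11100101010101
b = 01101011011010
AND → 01100001010000 = 6224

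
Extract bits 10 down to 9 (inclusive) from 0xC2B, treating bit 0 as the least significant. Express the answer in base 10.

2

v = 110000101011
Shift right by 9: 110
Mask low 2 bits: 10 = 2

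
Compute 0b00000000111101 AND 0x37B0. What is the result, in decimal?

a = 00000000111101
0x37B0 = 11011110110000
AND → 00000000110000 = 48

48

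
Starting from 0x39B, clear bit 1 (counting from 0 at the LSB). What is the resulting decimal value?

x = 1110011011
bit 1 is currently 1; clear it via x & ~(1 << 1) = x & ~2
→ 1110011001 = 921

921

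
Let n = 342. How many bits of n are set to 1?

5

342 = 101010110
Count the 1s: 1 + 1 + 1 + 1 + 1 = 5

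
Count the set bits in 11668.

11668 = 10110110010100
Count the 1s: 1 + 1 + 1 + 1 + 1 + 1 + 1 = 7

7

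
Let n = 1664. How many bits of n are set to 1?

1664 = 11010000000
Count the 1s: 1 + 1 + 1 = 3

3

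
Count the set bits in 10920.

10920 = 10101010101000
Count the 1s: 1 + 1 + 1 + 1 + 1 + 1 = 6

6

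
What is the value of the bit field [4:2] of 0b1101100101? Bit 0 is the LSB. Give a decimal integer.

1

v = 1101100101
Shift right by 2: 11011001
Mask low 3 bits: 001 = 1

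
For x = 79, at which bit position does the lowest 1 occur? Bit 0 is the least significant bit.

0

79 = 1001111
Trailing zeros: 0, so the lowest set bit is bit 0 (value 1).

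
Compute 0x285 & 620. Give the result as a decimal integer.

0x285 = 1010000101
620 = 1001101100
AND → 1000000100 = 516

516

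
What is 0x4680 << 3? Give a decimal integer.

144384

0x4680 = 000100011010000000
shift left by 3 → 100011010000000000 = 144384
(equivalently, 18048 × 2^3 = 18048 × 8)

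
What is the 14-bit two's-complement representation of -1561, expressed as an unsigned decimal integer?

14823

1561 in 14 bits: 00011000011001
Invert: 11100111100110
Add 1:  11100111100111 = 14823
(Check: 2^14 - 1561 = 16384 - 1561 = 14823.)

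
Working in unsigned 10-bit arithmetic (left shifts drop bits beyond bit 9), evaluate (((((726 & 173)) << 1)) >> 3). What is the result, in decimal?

33

726 = 1011010110
173 = 0010101101
→ & → 0010000100 = 132
→ << 1 (mod 2^10) → 0100001000 = 264
→ >> 3 → 0000100001 = 33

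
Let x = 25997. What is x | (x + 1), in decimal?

x = 110010110001101 = 25997
x + 1 = 110010110001110
OR    = 110010110001111 = 25999
(x | (x + 1) sets the lowest cleared bit.)

25999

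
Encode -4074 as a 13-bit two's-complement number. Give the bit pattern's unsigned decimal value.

4074 in 13 bits: 0111111101010
Invert: 1000000010101
Add 1:  1000000010110 = 4118
(Check: 2^13 - 4074 = 8192 - 4074 = 4118.)

4118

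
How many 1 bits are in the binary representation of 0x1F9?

0x1F9 = 111111001
Count the 1s: 1 + 1 + 1 + 1 + 1 + 1 + 1 = 7

7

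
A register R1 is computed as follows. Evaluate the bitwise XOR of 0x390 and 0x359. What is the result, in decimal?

0x390 = 1110010000
0x359 = 1101011001
XOR → 0011001001 = 201

201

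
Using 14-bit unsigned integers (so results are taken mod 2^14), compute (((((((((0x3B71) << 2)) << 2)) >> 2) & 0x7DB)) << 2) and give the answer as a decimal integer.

0x3B71 = 11101101110001
→ << 2 (mod 2^14) → 10110111000100 = 11716
→ << 2 (mod 2^14) → 11011100010000 = 14096
→ >> 2 → 00110111000100 = 3524
0x7DB = 00011111011011
→ & → 00010111000000 = 1472
→ << 2 (mod 2^14) → 01011100000000 = 5888

5888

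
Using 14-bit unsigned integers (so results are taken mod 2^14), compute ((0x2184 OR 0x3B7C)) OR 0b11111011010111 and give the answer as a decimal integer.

16383

0x2184 = 10000110000100
0x3B7C = 11101101111100
→ OR → 11101111111100 = 15356
0b11111011010111 = 11111011010111
→ OR → 11111111111111 = 16383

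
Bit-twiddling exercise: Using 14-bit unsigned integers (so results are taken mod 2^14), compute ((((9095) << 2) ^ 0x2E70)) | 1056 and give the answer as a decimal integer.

9324

9095 = 10001110000111
→ << 2 (mod 2^14) → 00111000011100 = 3612
0x2E70 = 10111001110000
→ ^ → 10000001101100 = 8300
1056 = 00010000100000
→ | → 10010001101100 = 9324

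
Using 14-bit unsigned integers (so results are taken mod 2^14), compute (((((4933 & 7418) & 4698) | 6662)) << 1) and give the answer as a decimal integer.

4933 = 01001101000101
7418 = 01110011111010
→ & → 01000001000000 = 4160
4698 = 01001001011010
→ & → 01000001000000 = 4160
6662 = 01101000000110
→ | → 01101001000110 = 6726
→ << 1 (mod 2^14) → 11010010001100 = 13452

13452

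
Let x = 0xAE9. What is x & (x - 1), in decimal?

x = 101011101001 = 2793
x - 1 = 101011101000
AND   = 101011101000 = 2792
(x & (x - 1) clears the lowest set bit of x.)

2792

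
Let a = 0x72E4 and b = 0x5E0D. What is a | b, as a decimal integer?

32493

0x72E4 = 111001011100100
0x5E0D = 101111000001101
 OR → 111111011101101 = 32493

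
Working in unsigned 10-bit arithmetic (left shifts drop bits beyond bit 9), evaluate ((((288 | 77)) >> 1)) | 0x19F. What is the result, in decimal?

447

288 = 0100100000
77 = 0001001101
→ | → 0101101101 = 365
→ >> 1 → 0010110110 = 182
0x19F = 0110011111
→ | → 0110111111 = 447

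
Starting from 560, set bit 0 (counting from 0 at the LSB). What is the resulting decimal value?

x = 01000110000
bit 0 is currently 0; set it via x | (1 << 0) = x | 1
→ 01000110001 = 561

561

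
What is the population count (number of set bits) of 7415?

10

7415 = 1110011110111
Count the 1s: 1 + 1 + 1 + 1 + 1 + 1 + 1 + 1 + 1 + 1 = 10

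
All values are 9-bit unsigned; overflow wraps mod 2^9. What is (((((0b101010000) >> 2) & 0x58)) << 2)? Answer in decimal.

0b101010000 = 101010000
→ >> 2 → 001010100 = 84
0x58 = 001011000
→ & → 001010000 = 80
→ << 2 (mod 2^9) → 101000000 = 320

320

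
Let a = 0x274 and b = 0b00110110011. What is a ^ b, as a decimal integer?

967

0x274 = 1001110100
b = 0110110011
XOR → 1111000111 = 967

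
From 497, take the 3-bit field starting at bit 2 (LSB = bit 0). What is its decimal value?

v = 000000111110001
Shift right by 2: 0000001111100
Mask low 3 bits: 100 = 4

4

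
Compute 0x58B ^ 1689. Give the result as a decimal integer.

0x58B = 10110001011
1689 = 11010011001
XOR → 01100010010 = 786

786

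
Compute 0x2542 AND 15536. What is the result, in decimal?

9216

0x2542 = 10010101000010
15536 = 11110010110000
AND → 10010000000000 = 9216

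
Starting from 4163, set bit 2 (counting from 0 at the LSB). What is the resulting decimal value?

x = 1000001000011
bit 2 is currently 0; set it via x | (1 << 2) = x | 4
→ 1000001000111 = 4167

4167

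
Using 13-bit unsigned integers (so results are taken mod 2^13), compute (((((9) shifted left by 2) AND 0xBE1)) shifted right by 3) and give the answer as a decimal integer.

9 = 0000000001001
→ shifted left by 2 (mod 2^13) → 0000000100100 = 36
0xBE1 = 0101111100001
→ AND → 0000000100000 = 32
→ shifted right by 3 → 0000000000100 = 4

4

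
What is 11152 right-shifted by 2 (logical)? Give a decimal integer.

2788

11152 = 10101110010000
shift right by 2 → 00101011100100 = 2788
(equivalently, floor(11152 / 4))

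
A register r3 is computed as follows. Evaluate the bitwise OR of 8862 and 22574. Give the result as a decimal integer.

8862 = 010001010011110
22574 = 101100000101110
 OR → 111101010111110 = 31422

31422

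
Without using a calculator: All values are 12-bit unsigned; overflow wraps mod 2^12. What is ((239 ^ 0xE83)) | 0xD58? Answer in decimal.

239 = 000011101111
0xE83 = 111010000011
→ ^ → 111001101100 = 3692
0xD58 = 110101011000
→ | → 111101111100 = 3964

3964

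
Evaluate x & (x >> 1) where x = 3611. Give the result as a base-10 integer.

1545

x = 111000011011 = 3611
x>>1 = 011100001101
AND  = 011000001001 = 1545
(x & (x >> 1) has a 1 wherever x has two consecutive 1 bits.)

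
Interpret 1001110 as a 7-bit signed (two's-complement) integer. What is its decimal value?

pattern = 1001110 (MSB is 1 ⇒ negative)
Invert: 0110001, add 1 → 0110010 = 50, so the value is -50.
(Equivalently: 78 - 2^7 = 78 - 128 = -50.)

-50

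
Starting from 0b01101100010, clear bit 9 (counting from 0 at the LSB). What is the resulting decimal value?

354

x = 01101100010
bit 9 is currently 1; clear it via x & ~(1 << 9) = x & ~512
→ 00101100010 = 354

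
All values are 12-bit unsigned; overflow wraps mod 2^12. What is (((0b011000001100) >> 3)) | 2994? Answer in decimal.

3059

0b011000001100 = 011000001100
→ >> 3 → 000011000001 = 193
2994 = 101110110010
→ | → 101111110011 = 3059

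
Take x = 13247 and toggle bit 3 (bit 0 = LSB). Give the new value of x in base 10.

13239

x = 11001110111111
bit 3 is currently 1; toggle it via x ^ (1 << 3) = x ^ 8
→ 11001110110111 = 13239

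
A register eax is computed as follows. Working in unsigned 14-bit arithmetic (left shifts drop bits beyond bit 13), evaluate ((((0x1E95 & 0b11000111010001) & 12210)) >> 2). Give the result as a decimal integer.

36

0x1E95 = 01111010010101
0b11000111010001 = 11000111010001
→ & → 01000010010001 = 4241
12210 = 10111110110010
→ & → 00000010010000 = 144
→ >> 2 → 00000000100100 = 36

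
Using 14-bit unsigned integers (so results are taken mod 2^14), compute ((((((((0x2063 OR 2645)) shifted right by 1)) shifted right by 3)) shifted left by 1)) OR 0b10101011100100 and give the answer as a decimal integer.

12270

0x2063 = 10000001100011
2645 = 00101001010101
→ OR → 10101001110111 = 10871
→ shifted right by 1 → 01010100111011 = 5435
→ shifted right by 3 → 00001010100111 = 679
→ shifted left by 1 (mod 2^14) → 00010101001110 = 1358
0b10101011100100 = 10101011100100
→ OR → 10111111101110 = 12270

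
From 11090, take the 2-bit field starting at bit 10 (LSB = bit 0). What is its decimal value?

v = 10101101010010
Shift right by 10: 1010
Mask low 2 bits: 10 = 2

2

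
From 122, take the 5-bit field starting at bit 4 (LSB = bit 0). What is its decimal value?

v = 0000001111010
Shift right by 4: 000000111
Mask low 5 bits: 00111 = 7

7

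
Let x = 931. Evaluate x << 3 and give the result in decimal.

931 = 0001110100011
shift left by 3 → 1110100011000 = 7448
(equivalently, 931 × 2^3 = 931 × 8)

7448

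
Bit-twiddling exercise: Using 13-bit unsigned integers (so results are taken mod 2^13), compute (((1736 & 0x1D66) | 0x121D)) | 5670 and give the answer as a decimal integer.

5759

1736 = 0011011001000
0x1D66 = 1110101100110
→ & → 0010001000000 = 1088
0x121D = 1001000011101
→ | → 1011001011101 = 5725
5670 = 1011000100110
→ | → 1011001111111 = 5759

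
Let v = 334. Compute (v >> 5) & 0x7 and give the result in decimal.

2

v = 101001110
Shift right by 5: 1010
Mask low 3 bits: 010 = 2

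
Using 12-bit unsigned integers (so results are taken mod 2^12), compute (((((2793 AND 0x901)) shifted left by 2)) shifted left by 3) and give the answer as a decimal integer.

2793 = 101011101001
0x901 = 100100000001
→ AND → 100000000001 = 2049
→ shifted left by 2 (mod 2^12) → 000000000100 = 4
→ shifted left by 3 (mod 2^12) → 000000100000 = 32

32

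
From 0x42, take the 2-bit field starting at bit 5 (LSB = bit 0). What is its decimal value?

2

v = 01000010
Shift right by 5: 010
Mask low 2 bits: 10 = 2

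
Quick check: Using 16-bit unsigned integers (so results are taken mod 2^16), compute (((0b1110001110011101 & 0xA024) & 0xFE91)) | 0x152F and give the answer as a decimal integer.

0b1110001110011101 = 1110001110011101
0xA024 = 1010000000100100
→ & → 1010000000000100 = 40964
0xFE91 = 1111111010010001
→ & → 1010000000000000 = 40960
0x152F = 0001010100101111
→ | → 1011010100101111 = 46383

46383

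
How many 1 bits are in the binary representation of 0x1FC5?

0x1FC5 = 1111111000101
Count the 1s: 1 + 1 + 1 + 1 + 1 + 1 + 1 + 1 + 1 = 9

9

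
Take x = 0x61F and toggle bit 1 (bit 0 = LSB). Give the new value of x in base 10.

x = 00011000011111
bit 1 is currently 1; toggle it via x ^ (1 << 1) = x ^ 2
→ 00011000011101 = 1565

1565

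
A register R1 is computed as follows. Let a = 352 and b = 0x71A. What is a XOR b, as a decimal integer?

1658

352 = 00101100000
0x71A = 11100011010
XOR → 11001111010 = 1658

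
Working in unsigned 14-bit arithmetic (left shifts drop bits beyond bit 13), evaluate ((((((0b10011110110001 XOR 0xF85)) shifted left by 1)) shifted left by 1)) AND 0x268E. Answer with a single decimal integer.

8320

0b10011110110001 = 10011110110001
0xF85 = 00111110000101
→ XOR → 10100000110100 = 10292
→ shifted left by 1 (mod 2^14) → 01000001101000 = 4200
→ shifted left by 1 (mod 2^14) → 10000011010000 = 8400
0x268E = 10011010001110
→ AND → 10000010000000 = 8320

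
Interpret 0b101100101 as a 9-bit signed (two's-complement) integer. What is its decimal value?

-155

pattern = 101100101 (MSB is 1 ⇒ negative)
Invert: 010011010, add 1 → 010011011 = 155, so the value is -155.
(Equivalently: 357 - 2^9 = 357 - 512 = -155.)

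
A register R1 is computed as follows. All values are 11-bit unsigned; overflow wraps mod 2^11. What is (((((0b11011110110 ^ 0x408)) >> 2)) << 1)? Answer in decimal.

0b11011110110 = 11011110110
0x408 = 10000001000
→ ^ → 01011111110 = 766
→ >> 2 → 00010111111 = 191
→ << 1 (mod 2^11) → 00101111110 = 382

382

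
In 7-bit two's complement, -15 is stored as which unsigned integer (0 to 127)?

15 in 7 bits: 0001111
Invert: 1110000
Add 1:  1110001 = 113
(Check: 2^7 - 15 = 128 - 15 = 113.)

113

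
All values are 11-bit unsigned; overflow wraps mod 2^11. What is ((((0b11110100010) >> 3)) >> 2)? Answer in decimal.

61

0b11110100010 = 11110100010
→ >> 3 → 00011110100 = 244
→ >> 2 → 00000111101 = 61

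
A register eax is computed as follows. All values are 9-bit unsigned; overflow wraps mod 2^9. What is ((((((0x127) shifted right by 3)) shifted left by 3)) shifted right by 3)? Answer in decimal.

36

0x127 = 100100111
→ shifted right by 3 → 000100100 = 36
→ shifted left by 3 (mod 2^9) → 100100000 = 288
→ shifted right by 3 → 000100100 = 36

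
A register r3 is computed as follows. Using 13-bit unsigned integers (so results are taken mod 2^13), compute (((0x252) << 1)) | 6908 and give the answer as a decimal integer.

7932

0x252 = 0001001010010
→ << 1 (mod 2^13) → 0010010100100 = 1188
6908 = 1101011111100
→ | → 1111011111100 = 7932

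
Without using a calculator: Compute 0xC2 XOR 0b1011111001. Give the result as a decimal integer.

571

0xC2 = 0011000010
b = 1011111001
XOR → 1000111011 = 571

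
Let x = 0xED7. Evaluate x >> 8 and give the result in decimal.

0xED7 = 111011010111
shift right by 8 → 000000001110 = 14
(equivalently, floor(3799 / 256))

14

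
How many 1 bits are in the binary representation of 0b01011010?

n = 1011010
Count the 1s: 1 + 1 + 1 + 1 = 4

4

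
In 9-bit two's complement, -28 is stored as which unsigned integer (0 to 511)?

28 in 9 bits: 000011100
Invert: 111100011
Add 1:  111100100 = 484
(Check: 2^9 - 28 = 512 - 28 = 484.)

484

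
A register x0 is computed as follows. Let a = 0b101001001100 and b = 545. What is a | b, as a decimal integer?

2669

a = 101001001100
545 = 001000100001
 OR → 101001101101 = 2669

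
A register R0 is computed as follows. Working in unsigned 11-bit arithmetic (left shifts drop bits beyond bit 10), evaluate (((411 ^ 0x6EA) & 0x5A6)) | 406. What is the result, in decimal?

1462

411 = 00110011011
0x6EA = 11011101010
→ ^ → 11101110001 = 1905
0x5A6 = 10110100110
→ & → 10100100000 = 1312
406 = 00110010110
→ | → 10110110110 = 1462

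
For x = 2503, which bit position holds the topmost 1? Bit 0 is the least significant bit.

2503 = 100111000111
The topmost 1 is at position 11 (since 2^11 = 2048 ≤ 2503 < 4096).

11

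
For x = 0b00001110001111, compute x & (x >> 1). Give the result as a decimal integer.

391

x = 1110001111 = 911
x>>1 = 0111000111
AND  = 0110000111 = 391
(x & (x >> 1) has a 1 wherever x has two consecutive 1 bits.)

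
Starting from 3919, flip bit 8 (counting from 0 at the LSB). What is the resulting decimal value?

3663

x = 111101001111
bit 8 is currently 1; toggle it via x ^ (1 << 8) = x ^ 256
→ 111001001111 = 3663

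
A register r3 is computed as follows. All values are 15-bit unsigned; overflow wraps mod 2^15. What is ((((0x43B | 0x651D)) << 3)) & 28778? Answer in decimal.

8296

0x43B = 000010000111011
0x651D = 110010100011101
→ | → 110010100111111 = 25919
→ << 3 (mod 2^15) → 010100111111000 = 10744
28778 = 111000001101010
→ & → 010000001101000 = 8296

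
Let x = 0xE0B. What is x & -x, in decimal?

1

x = 111000001011 = 3595
-x (two's complement) = …000111110101
AND   = 000000000001 = 1
(x & -x isolates the lowest set bit of x.)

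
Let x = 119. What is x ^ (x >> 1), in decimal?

76

x = 1110111 = 119
x>>1 = 0111011
XOR  = 1001100 = 76
(x ^ (x >> 1) gives the standard binary-reflected Gray code of x.)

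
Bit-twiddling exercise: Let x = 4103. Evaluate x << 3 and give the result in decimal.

4103 = 0001000000000111
shift left by 3 → 1000000000111000 = 32824
(equivalently, 4103 × 2^3 = 4103 × 8)

32824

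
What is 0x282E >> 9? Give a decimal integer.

20

0x282E = 10100000101110
shift right by 9 → 00000000010100 = 20
(equivalently, floor(10286 / 512))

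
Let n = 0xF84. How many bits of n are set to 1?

6

0xF84 = 111110000100
Count the 1s: 1 + 1 + 1 + 1 + 1 + 1 = 6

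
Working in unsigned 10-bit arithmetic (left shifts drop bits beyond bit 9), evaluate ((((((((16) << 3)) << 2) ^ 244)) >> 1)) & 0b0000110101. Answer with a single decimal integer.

48

16 = 0000010000
→ << 3 (mod 2^10) → 0010000000 = 128
→ << 2 (mod 2^10) → 1000000000 = 512
244 = 0011110100
→ ^ → 1011110100 = 756
→ >> 1 → 0101111010 = 378
0b0000110101 = 0000110101
→ & → 0000110000 = 48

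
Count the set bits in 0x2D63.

0x2D63 = 10110101100011
Count the 1s: 1 + 1 + 1 + 1 + 1 + 1 + 1 + 1 = 8

8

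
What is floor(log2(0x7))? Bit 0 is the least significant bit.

2

0x7 = 111
The topmost 1 is at position 2 (since 2^2 = 4 ≤ 7 < 8).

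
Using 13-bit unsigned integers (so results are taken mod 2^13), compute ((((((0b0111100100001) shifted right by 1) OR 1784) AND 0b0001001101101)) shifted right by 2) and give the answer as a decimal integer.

0b0111100100001 = 0111100100001
→ shifted right by 1 → 0011110010000 = 1936
1784 = 0011011111000
→ OR → 0011111111000 = 2040
0b0001001101101 = 0001001101101
→ AND → 0001001101000 = 616
→ shifted right by 2 → 0000010011010 = 154

154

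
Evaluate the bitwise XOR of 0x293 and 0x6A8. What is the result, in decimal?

1083

0x293 = 01010010011
0x6A8 = 11010101000
XOR → 10000111011 = 1083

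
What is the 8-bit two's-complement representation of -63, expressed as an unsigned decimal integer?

193

63 in 8 bits: 00111111
Invert: 11000000
Add 1:  11000001 = 193
(Check: 2^8 - 63 = 256 - 63 = 193.)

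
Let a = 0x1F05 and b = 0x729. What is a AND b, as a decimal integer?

1793

0x1F05 = 1111100000101
0x729 = 0011100101001
AND → 0011100000001 = 1793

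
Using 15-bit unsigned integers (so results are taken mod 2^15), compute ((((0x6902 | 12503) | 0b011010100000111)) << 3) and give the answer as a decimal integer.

28344

0x6902 = 110100100000010
12503 = 011000011010111
→ | → 111100111010111 = 31191
0b011010100000111 = 011010100000111
→ | → 111110111010111 = 32215
→ << 3 (mod 2^15) → 110111010111000 = 28344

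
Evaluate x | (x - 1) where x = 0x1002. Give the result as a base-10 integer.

4099

x = 1000000000010 = 4098
x - 1 = 1000000000001
OR    = 1000000000011 = 4099
(x | (x - 1) sets all bits below the lowest set bit.)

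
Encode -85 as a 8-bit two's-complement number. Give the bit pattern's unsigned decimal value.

171

85 in 8 bits: 01010101
Invert: 10101010
Add 1:  10101011 = 171
(Check: 2^8 - 85 = 256 - 85 = 171.)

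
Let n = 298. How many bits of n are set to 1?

4

298 = 100101010
Count the 1s: 1 + 1 + 1 + 1 = 4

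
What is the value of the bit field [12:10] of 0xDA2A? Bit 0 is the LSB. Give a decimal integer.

6

v = 1101101000101010
Shift right by 10: 110110
Mask low 3 bits: 110 = 6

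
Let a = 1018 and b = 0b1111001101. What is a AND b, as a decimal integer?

1018 = 1111111010
b = 1111001101
AND → 1111001000 = 968

968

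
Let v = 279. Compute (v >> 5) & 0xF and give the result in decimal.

v = 0100010111
Shift right by 5: 01000
Mask low 4 bits: 1000 = 8

8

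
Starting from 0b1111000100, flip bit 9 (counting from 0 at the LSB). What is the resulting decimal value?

452

x = 1111000100
bit 9 is currently 1; toggle it via x ^ (1 << 9) = x ^ 512
→ 0111000100 = 452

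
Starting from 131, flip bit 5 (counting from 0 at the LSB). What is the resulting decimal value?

x = 10000011
bit 5 is currently 0; toggle it via x ^ (1 << 5) = x ^ 32
→ 10100011 = 163

163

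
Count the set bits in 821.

821 = 1100110101
Count the 1s: 1 + 1 + 1 + 1 + 1 + 1 = 6

6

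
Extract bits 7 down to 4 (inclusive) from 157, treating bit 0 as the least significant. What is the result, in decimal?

v = 0010011101
Shift right by 4: 001001
Mask low 4 bits: 1001 = 9

9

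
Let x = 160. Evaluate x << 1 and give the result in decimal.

160 = 010100000
shift left by 1 → 101000000 = 320
(equivalently, 160 × 2^1 = 160 × 2)

320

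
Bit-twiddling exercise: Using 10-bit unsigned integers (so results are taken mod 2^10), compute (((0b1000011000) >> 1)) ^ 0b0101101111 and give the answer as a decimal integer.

0b1000011000 = 1000011000
→ >> 1 → 0100001100 = 268
0b0101101111 = 0101101111
→ ^ → 0001100011 = 99

99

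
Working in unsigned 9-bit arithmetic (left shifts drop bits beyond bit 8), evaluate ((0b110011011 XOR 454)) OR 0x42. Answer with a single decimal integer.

95

0b110011011 = 110011011
454 = 111000110
→ XOR → 001011101 = 93
0x42 = 001000010
→ OR → 001011111 = 95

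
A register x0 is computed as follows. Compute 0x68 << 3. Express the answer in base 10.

0x68 = 0001101000
shift left by 3 → 1101000000 = 832
(equivalently, 104 × 2^3 = 104 × 8)

832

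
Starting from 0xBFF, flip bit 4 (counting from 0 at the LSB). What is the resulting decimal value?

x = 101111111111
bit 4 is currently 1; toggle it via x ^ (1 << 4) = x ^ 16
→ 101111101111 = 3055

3055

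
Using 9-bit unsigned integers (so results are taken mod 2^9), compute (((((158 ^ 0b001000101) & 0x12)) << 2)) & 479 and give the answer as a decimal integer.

158 = 010011110
0b001000101 = 001000101
→ ^ → 011011011 = 219
0x12 = 000010010
→ & → 000010010 = 18
→ << 2 (mod 2^9) → 001001000 = 72
479 = 111011111
→ & → 001001000 = 72

72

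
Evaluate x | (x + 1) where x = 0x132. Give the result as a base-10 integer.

x = 100110010 = 306
x + 1 = 100110011
OR    = 100110011 = 307
(x | (x + 1) sets the lowest cleared bit.)

307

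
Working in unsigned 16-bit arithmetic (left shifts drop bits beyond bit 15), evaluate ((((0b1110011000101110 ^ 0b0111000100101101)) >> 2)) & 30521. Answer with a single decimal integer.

0b1110011000101110 = 1110011000101110
0b0111000100101101 = 0111000100101101
→ ^ → 1001011100000011 = 38659
→ >> 2 → 0010010111000000 = 9664
30521 = 0111011100111001
→ & → 0010010100000000 = 9472

9472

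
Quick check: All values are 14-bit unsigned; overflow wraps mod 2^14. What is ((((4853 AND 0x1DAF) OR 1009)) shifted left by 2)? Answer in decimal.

4052

4853 = 01001011110101
0x1DAF = 01110110101111
→ AND → 01000010100101 = 4261
1009 = 00001111110001
→ OR → 01001111110101 = 5109
→ shifted left by 2 (mod 2^14) → 00111111010100 = 4052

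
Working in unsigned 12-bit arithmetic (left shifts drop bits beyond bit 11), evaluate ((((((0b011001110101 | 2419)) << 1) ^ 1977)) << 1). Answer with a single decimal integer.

686

0b011001110101 = 011001110101
2419 = 100101110011
→ | → 111101110111 = 3959
→ << 1 (mod 2^12) → 111011101110 = 3822
1977 = 011110111001
→ ^ → 100101010111 = 2391
→ << 1 (mod 2^12) → 001010101110 = 686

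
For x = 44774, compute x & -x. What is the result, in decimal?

2

x = 1010111011100110 = 44774
-x (two's complement) = …0101000100011010
AND   = 0000000000000010 = 2
(x & -x isolates the lowest set bit of x.)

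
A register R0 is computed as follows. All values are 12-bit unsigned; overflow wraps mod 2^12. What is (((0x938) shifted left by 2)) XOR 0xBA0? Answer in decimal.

0x938 = 100100111000
→ shifted left by 2 (mod 2^12) → 010011100000 = 1248
0xBA0 = 101110100000
→ XOR → 111101000000 = 3904

3904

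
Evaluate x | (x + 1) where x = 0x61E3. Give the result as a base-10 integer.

25063

x = 110000111100011 = 25059
x + 1 = 110000111100100
OR    = 110000111100111 = 25063
(x | (x + 1) sets the lowest cleared bit.)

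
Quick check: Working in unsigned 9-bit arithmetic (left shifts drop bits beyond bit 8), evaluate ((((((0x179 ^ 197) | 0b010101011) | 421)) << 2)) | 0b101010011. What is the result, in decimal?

511

0x179 = 101111001
197 = 011000101
→ ^ → 110111100 = 444
0b010101011 = 010101011
→ | → 110111111 = 447
421 = 110100101
→ | → 110111111 = 447
→ << 2 (mod 2^9) → 011111100 = 252
0b101010011 = 101010011
→ | → 111111111 = 511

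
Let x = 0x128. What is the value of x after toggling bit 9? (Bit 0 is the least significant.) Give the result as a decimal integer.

808

x = 00100101000
bit 9 is currently 0; toggle it via x ^ (1 << 9) = x ^ 512
→ 01100101000 = 808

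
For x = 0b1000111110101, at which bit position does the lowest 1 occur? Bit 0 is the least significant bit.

0b1000111110101 = 1000111110101
Trailing zeros: 0, so the lowest set bit is bit 0 (value 1).

0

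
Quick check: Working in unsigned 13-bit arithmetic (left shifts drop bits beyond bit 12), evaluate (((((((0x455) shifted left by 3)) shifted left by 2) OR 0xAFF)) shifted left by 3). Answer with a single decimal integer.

6136

0x455 = 0010001010101
→ shifted left by 3 (mod 2^13) → 0001010101000 = 680
→ shifted left by 2 (mod 2^13) → 0101010100000 = 2720
0xAFF = 0101011111111
→ OR → 0101011111111 = 2815
→ shifted left by 3 (mod 2^13) → 1011111111000 = 6136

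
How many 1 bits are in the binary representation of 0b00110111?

n = 110111
Count the 1s: 1 + 1 + 1 + 1 + 1 = 5

5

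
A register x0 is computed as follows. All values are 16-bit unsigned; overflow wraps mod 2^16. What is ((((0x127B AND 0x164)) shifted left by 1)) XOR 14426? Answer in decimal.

14490

0x127B = 0001001001111011
0x164 = 0000000101100100
→ AND → 0000000001100000 = 96
→ shifted left by 1 (mod 2^16) → 0000000011000000 = 192
14426 = 0011100001011010
→ XOR → 0011100010011010 = 14490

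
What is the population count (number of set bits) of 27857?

8

27857 = 110110011010001
Count the 1s: 1 + 1 + 1 + 1 + 1 + 1 + 1 + 1 = 8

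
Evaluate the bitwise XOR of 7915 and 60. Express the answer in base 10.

7895

7915 = 1111011101011
60 = 0000000111100
XOR → 1111011010111 = 7895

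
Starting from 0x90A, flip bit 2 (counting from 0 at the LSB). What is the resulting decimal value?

x = 100100001010
bit 2 is currently 0; toggle it via x ^ (1 << 2) = x ^ 4
→ 100100001110 = 2318

2318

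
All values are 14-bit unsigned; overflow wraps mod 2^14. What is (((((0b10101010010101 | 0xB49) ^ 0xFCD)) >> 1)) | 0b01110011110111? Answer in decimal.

7935

0b10101010010101 = 10101010010101
0xB49 = 00101101001001
→ | → 10101111011101 = 11229
0xFCD = 00111111001101
→ ^ → 10010000010000 = 9232
→ >> 1 → 01001000001000 = 4616
0b01110011110111 = 01110011110111
→ | → 01111011111111 = 7935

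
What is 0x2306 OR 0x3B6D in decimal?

15215

0x2306 = 10001100000110
0x3B6D = 11101101101101
 OR → 11101101101111 = 15215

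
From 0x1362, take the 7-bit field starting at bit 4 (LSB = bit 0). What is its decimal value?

54

v = 01001101100010
Shift right by 4: 0100110110
Mask low 7 bits: 0110110 = 54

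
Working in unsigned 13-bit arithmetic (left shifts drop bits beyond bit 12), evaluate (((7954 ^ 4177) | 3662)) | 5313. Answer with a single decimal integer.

7954 = 1111100010010
4177 = 1000001010001
→ ^ → 0111101000011 = 3907
3662 = 0111001001110
→ | → 0111101001111 = 3919
5313 = 1010011000001
→ | → 1111111001111 = 8143

8143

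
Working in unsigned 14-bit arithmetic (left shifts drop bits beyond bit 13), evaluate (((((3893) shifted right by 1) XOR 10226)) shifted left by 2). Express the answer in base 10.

3893 = 00111100110101
→ shifted right by 1 → 00011110011010 = 1946
10226 = 10011111110010
→ XOR → 10000001101000 = 8296
→ shifted left by 2 (mod 2^14) → 00000110100000 = 416

416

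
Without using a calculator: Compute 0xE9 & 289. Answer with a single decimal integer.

0xE9 = 011101001
289 = 100100001
AND → 000100001 = 33

33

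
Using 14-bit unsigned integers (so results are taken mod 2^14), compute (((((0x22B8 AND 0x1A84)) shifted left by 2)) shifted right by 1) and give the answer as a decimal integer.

0x22B8 = 10001010111000
0x1A84 = 01101010000100
→ AND → 00001010000000 = 640
→ shifted left by 2 (mod 2^14) → 00101000000000 = 2560
→ shifted right by 1 → 00010100000000 = 1280

1280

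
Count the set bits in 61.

5

61 = 111101
Count the 1s: 1 + 1 + 1 + 1 + 1 = 5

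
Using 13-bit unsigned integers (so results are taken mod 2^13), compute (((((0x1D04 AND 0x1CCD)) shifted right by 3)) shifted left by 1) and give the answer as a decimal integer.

1792

0x1D04 = 1110100000100
0x1CCD = 1110011001101
→ AND → 1110000000100 = 7172
→ shifted right by 3 → 0001110000000 = 896
→ shifted left by 1 (mod 2^13) → 0011100000000 = 1792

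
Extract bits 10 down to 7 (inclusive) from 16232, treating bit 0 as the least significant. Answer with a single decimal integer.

14

v = 11111101101000
Shift right by 7: 1111110
Mask low 4 bits: 1110 = 14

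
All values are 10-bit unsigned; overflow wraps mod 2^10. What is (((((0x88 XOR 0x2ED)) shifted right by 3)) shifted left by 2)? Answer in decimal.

304

0x88 = 0010001000
0x2ED = 1011101101
→ XOR → 1001100101 = 613
→ shifted right by 3 → 0001001100 = 76
→ shifted left by 2 (mod 2^10) → 0100110000 = 304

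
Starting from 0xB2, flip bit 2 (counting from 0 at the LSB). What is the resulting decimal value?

182

x = 10110010
bit 2 is currently 0; toggle it via x ^ (1 << 2) = x ^ 4
→ 10110110 = 182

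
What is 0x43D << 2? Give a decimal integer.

0x43D = 0010000111101
shift left by 2 → 1000011110100 = 4340
(equivalently, 1085 × 2^2 = 1085 × 4)

4340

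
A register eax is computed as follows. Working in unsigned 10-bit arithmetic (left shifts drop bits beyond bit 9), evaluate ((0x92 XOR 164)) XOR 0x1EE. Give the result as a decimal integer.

0x92 = 0010010010
164 = 0010100100
→ XOR → 0000110110 = 54
0x1EE = 0111101110
→ XOR → 0111011000 = 472

472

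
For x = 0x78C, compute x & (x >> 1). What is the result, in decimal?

900

x = 11110001100 = 1932
x>>1 = 01111000110
AND  = 01110000100 = 900
(x & (x >> 1) has a 1 wherever x has two consecutive 1 bits.)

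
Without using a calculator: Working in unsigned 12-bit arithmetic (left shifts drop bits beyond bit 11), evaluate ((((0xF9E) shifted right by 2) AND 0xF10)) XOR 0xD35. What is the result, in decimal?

3637

0xF9E = 111110011110
→ shifted right by 2 → 001111100111 = 999
0xF10 = 111100010000
→ AND → 001100000000 = 768
0xD35 = 110100110101
→ XOR → 111000110101 = 3637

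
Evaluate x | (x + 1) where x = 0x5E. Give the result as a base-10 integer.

95

x = 1011110 = 94
x + 1 = 1011111
OR    = 1011111 = 95
(x | (x + 1) sets the lowest cleared bit.)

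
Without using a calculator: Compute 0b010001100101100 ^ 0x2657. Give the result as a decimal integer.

1403

a = 10001100101100
0x2657 = 10011001010111
XOR → 00010101111011 = 1403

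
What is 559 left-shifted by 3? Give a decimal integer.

4472

559 = 0001000101111
shift left by 3 → 1000101111000 = 4472
(equivalently, 559 × 2^3 = 559 × 8)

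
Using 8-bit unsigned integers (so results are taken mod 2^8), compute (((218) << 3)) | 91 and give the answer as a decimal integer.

219

218 = 11011010
→ << 3 (mod 2^8) → 11010000 = 208
91 = 01011011
→ | → 11011011 = 219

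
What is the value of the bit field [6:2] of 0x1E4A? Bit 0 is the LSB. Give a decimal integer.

18

v = 01111001001010
Shift right by 2: 011110010010
Mask low 5 bits: 10010 = 18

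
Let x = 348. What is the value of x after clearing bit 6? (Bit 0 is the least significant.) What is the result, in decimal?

x = 0101011100
bit 6 is currently 1; clear it via x & ~(1 << 6) = x & ~64
→ 0100011100 = 284

284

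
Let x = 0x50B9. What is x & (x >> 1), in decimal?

24

x = 101000010111001 = 20665
x>>1 = 010100001011100
AND  = 000000000011000 = 24
(x & (x >> 1) has a 1 wherever x has two consecutive 1 bits.)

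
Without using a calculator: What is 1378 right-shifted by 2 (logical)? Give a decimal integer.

1378 = 10101100010
shift right by 2 → 00101011000 = 344
(equivalently, floor(1378 / 4))

344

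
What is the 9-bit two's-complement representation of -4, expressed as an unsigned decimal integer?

4 in 9 bits: 000000100
Invert: 111111011
Add 1:  111111100 = 508
(Check: 2^9 - 4 = 512 - 4 = 508.)

508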